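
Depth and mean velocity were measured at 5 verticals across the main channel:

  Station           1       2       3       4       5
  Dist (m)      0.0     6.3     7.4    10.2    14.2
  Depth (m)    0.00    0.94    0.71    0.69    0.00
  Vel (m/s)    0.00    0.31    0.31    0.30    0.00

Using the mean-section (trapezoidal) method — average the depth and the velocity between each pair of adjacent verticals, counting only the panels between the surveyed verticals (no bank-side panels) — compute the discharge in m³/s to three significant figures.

Panel 1-2: Δb = 6.3 m, d̄ = (0.00+0.94)/2 = 0.47, v̄ = (0.00+0.31)/2 = 0.155 → q = 6.3×0.47×0.155 = 0.4590 m³/s
Panel 2-3: Δb = 1.1 m, d̄ = (0.94+0.71)/2 = 0.825, v̄ = (0.31+0.31)/2 = 0.31 → q = 1.1×0.825×0.31 = 0.2813 m³/s
Panel 3-4: Δb = 2.8 m, d̄ = (0.71+0.69)/2 = 0.7, v̄ = (0.31+0.30)/2 = 0.305 → q = 2.8×0.7×0.305 = 0.5978 m³/s
Panel 4-5: Δb = 4 m, d̄ = (0.69+0.00)/2 = 0.345, v̄ = (0.30+0.00)/2 = 0.15 → q = 4×0.345×0.15 = 0.2070 m³/s
Q = Σ q = 1.545 m³/s

1.55 m³/s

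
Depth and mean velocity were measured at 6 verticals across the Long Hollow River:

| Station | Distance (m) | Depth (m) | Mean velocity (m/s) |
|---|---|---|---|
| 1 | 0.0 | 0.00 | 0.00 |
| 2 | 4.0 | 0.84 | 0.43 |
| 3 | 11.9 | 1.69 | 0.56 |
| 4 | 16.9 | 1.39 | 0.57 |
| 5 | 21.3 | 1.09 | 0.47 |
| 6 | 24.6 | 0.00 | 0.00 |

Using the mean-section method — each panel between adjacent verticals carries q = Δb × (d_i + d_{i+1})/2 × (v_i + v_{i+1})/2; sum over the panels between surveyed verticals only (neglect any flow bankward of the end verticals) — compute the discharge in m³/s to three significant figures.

12.9 m³/s

Panel 1-2: Δb = 4 m, d̄ = (0.00+0.84)/2 = 0.42, v̄ = (0.00+0.43)/2 = 0.215 → q = 4×0.42×0.215 = 0.3612 m³/s
Panel 2-3: Δb = 7.9 m, d̄ = (0.84+1.69)/2 = 1.265, v̄ = (0.43+0.56)/2 = 0.495 → q = 7.9×1.265×0.495 = 4.947 m³/s
Panel 3-4: Δb = 5 m, d̄ = (1.69+1.39)/2 = 1.54, v̄ = (0.56+0.57)/2 = 0.565 → q = 5×1.54×0.565 = 4.351 m³/s
Panel 4-5: Δb = 4.4 m, d̄ = (1.39+1.09)/2 = 1.24, v̄ = (0.57+0.47)/2 = 0.52 → q = 4.4×1.24×0.52 = 2.837 m³/s
Panel 5-6: Δb = 3.3 m, d̄ = (1.09+0.00)/2 = 0.545, v̄ = (0.47+0.00)/2 = 0.235 → q = 3.3×0.545×0.235 = 0.4226 m³/s
Q = Σ q = 12.92 m³/s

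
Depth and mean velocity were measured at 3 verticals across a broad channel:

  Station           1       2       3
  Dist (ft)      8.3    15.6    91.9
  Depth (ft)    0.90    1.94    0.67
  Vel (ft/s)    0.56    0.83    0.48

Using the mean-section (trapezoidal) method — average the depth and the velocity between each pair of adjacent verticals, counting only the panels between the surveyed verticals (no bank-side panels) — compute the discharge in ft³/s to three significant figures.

72.4 ft³/s

Panel 1-2: Δb = 7.3 ft, d̄ = (0.90+1.94)/2 = 1.42, v̄ = (0.56+0.83)/2 = 0.695 → q = 7.3×1.42×0.695 = 7.204 ft³/s
Panel 2-3: Δb = 76.3 ft, d̄ = (1.94+0.67)/2 = 1.305, v̄ = (0.83+0.48)/2 = 0.655 → q = 76.3×1.305×0.655 = 65.22 ft³/s
Q = Σ q = 72.42 ft³/s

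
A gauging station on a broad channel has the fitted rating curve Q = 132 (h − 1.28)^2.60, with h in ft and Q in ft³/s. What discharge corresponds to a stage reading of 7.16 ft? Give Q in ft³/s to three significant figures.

Q = 132 × (7.16 − 1.28)^2.60 = 132 × 5.88^2.60 = 13210 ft³/s

13200 ft³/s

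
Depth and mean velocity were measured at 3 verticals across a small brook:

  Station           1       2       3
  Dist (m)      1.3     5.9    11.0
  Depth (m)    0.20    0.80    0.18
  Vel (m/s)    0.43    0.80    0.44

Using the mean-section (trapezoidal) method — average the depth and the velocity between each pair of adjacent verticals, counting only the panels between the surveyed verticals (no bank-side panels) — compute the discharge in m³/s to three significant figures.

Panel 1-2: Δb = 4.6 m, d̄ = (0.20+0.80)/2 = 0.5, v̄ = (0.43+0.80)/2 = 0.615 → q = 4.6×0.5×0.615 = 1.415 m³/s
Panel 2-3: Δb = 5.1 m, d̄ = (0.80+0.18)/2 = 0.49, v̄ = (0.80+0.44)/2 = 0.62 → q = 5.1×0.49×0.62 = 1.549 m³/s
Q = Σ q = 2.964 m³/s

2.96 m³/s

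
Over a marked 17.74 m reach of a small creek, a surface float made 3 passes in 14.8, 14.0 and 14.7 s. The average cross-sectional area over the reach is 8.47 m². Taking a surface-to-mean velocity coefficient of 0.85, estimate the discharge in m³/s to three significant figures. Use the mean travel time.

t̄ = (14.8 + 14.0 + 14.7) / 3 = 14.5 s
v_surface = L / t̄ = 17.74 / 14.5 = 1.223 m/s
v_mean = 0.85 × 1.223 = 1.040 m/s
Q = A × v_mean = 8.47 × 1.040 = 8.808 m³/s

8.81 m³/s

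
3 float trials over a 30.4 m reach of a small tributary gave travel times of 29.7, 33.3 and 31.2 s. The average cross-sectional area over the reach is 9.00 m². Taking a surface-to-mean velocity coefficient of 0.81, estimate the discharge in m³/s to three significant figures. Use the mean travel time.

7.06 m³/s

t̄ = (29.7 + 33.3 + 31.2) / 3 = 31.4 s
v_surface = L / t̄ = 30.4 / 31.4 = 0.9682 m/s
v_mean = 0.81 × 0.9682 = 0.7842 m/s
Q = A × v_mean = 9.00 × 0.7842 = 7.058 m³/s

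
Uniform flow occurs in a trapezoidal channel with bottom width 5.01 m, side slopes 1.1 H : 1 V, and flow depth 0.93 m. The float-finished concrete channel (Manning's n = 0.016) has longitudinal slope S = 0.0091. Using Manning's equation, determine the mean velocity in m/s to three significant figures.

A = (b + z·y)·y = (5.01 + 1.1×0.93)×0.93 = 5.611 m²
P = b + 2y√(1+z²) = 5.01 + 2×0.93×√(1+1.1²) = 7.775 m
R = A/P = 5.611/7.775 = 0.7216 m
Q = (1/n)·A·R^(2/3)·S^(1/2) = (1/0.016) × 5.611 × 0.7216^(2/3) × 0.0091^(1/2) = 26.91 m³/s
V = Q/A = 26.91/5.611 = 4.797 m/s

4.80 m/s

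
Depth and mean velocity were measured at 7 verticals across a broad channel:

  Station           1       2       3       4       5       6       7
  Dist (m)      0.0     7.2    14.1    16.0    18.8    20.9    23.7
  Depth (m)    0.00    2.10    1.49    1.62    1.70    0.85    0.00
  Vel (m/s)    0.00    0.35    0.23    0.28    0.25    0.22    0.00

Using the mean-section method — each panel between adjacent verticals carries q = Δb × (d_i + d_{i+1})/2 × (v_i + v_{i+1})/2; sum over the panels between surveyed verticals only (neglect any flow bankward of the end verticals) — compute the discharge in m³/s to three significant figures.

Panel 1-2: Δb = 7.2 m, d̄ = (0.00+2.10)/2 = 1.05, v̄ = (0.00+0.35)/2 = 0.175 → q = 7.2×1.05×0.175 = 1.323 m³/s
Panel 2-3: Δb = 6.9 m, d̄ = (2.10+1.49)/2 = 1.795, v̄ = (0.35+0.23)/2 = 0.29 → q = 6.9×1.795×0.29 = 3.592 m³/s
Panel 3-4: Δb = 1.9 m, d̄ = (1.49+1.62)/2 = 1.555, v̄ = (0.23+0.28)/2 = 0.255 → q = 1.9×1.555×0.255 = 0.7534 m³/s
Panel 4-5: Δb = 2.8 m, d̄ = (1.62+1.70)/2 = 1.66, v̄ = (0.28+0.25)/2 = 0.265 → q = 2.8×1.66×0.265 = 1.232 m³/s
Panel 5-6: Δb = 2.1 m, d̄ = (1.70+0.85)/2 = 1.275, v̄ = (0.25+0.22)/2 = 0.235 → q = 2.1×1.275×0.235 = 0.6292 m³/s
Panel 6-7: Δb = 2.8 m, d̄ = (0.85+0.00)/2 = 0.425, v̄ = (0.22+0.00)/2 = 0.11 → q = 2.8×0.425×0.11 = 0.1309 m³/s
Q = Σ q = 7.660 m³/s

7.66 m³/s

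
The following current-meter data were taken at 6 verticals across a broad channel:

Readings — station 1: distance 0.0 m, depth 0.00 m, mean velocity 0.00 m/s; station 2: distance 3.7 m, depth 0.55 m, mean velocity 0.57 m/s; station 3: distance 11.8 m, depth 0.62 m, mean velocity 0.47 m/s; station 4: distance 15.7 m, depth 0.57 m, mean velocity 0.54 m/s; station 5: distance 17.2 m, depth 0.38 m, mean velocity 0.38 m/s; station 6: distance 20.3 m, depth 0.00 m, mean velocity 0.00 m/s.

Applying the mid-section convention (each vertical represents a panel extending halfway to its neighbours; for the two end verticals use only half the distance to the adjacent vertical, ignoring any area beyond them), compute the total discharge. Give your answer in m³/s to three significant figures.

4.76 m³/s

w_2 = (11.8 − 0.0)/2 = 5.9 m; q_2 = 0.57 × 0.55 × 5.9 = 1.850 m³/s
w_3 = (15.7 − 3.7)/2 = 6 m; q_3 = 0.47 × 0.62 × 6 = 1.748 m³/s
w_4 = (17.2 − 11.8)/2 = 2.7 m; q_4 = 0.54 × 0.57 × 2.7 = 0.8311 m³/s
w_5 = (20.3 − 15.7)/2 = 2.3 m; q_5 = 0.38 × 0.38 × 2.3 = 0.3321 m³/s
Stations 1, 6 contribute zero (depth or velocity is 0).
Q = Σ qᵢ = 4.761 m³/s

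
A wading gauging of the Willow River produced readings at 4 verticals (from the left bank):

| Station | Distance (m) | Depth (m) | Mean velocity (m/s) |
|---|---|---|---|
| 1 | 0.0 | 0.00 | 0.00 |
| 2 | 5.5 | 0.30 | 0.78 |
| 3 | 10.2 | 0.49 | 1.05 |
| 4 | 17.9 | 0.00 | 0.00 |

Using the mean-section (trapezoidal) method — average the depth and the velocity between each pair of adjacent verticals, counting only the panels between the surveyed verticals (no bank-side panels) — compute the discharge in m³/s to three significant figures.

3.01 m³/s

Panel 1-2: Δb = 5.5 m, d̄ = (0.00+0.30)/2 = 0.15, v̄ = (0.00+0.78)/2 = 0.39 → q = 5.5×0.15×0.39 = 0.3218 m³/s
Panel 2-3: Δb = 4.7 m, d̄ = (0.30+0.49)/2 = 0.395, v̄ = (0.78+1.05)/2 = 0.915 → q = 4.7×0.395×0.915 = 1.699 m³/s
Panel 3-4: Δb = 7.7 m, d̄ = (0.49+0.00)/2 = 0.245, v̄ = (1.05+0.00)/2 = 0.525 → q = 7.7×0.245×0.525 = 0.9904 m³/s
Q = Σ q = 3.011 m³/s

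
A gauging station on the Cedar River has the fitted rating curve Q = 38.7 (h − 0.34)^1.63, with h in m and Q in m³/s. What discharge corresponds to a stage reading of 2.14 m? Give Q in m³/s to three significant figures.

101 m³/s

Q = 38.7 × (2.14 − 0.34)^1.63 = 38.7 × 1.8^1.63 = 100.9 m³/s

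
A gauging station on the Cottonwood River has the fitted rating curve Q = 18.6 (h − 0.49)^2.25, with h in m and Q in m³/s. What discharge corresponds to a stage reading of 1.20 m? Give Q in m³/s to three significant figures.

8.61 m³/s

Q = 18.6 × (1.20 − 0.49)^2.25 = 18.6 × 0.71^2.25 = 8.607 m³/s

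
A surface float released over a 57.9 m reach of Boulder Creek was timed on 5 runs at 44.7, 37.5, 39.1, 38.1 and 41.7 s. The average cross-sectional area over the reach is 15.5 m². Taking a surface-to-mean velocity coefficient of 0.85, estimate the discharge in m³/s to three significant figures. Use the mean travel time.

19.0 m³/s

t̄ = (44.7 + 37.5 + 39.1 + 38.1 + 41.7) / 5 = 40.22 s
v_surface = L / t̄ = 57.9 / 40.22 = 1.440 m/s
v_mean = 0.85 × 1.440 = 1.224 m/s
Q = A × v_mean = 15.5 × 1.224 = 18.97 m³/s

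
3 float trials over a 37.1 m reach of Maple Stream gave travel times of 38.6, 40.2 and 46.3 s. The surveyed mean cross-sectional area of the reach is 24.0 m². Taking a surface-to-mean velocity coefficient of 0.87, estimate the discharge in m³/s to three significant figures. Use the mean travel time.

t̄ = (38.6 + 40.2 + 46.3) / 3 = 41.7 s
v_surface = L / t̄ = 37.1 / 41.7 = 0.8897 m/s
v_mean = 0.87 × 0.8897 = 0.7740 m/s
Q = A × v_mean = 24.0 × 0.7740 = 18.58 m³/s

18.6 m³/s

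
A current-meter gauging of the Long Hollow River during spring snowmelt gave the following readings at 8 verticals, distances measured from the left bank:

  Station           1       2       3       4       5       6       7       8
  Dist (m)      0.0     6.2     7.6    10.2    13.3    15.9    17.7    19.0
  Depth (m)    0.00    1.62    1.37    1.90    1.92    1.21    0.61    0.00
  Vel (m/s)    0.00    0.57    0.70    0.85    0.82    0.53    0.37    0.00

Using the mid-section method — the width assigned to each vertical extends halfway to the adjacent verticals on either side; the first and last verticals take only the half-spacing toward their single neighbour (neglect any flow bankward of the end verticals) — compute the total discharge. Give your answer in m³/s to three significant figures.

16.3 m³/s

w_2 = (7.6 − 0.0)/2 = 3.8 m; q_2 = 0.57 × 1.62 × 3.8 = 3.509 m³/s
w_3 = (10.2 − 6.2)/2 = 2 m; q_3 = 0.70 × 1.37 × 2 = 1.918 m³/s
w_4 = (13.3 − 7.6)/2 = 2.85 m; q_4 = 0.85 × 1.90 × 2.85 = 4.603 m³/s
w_5 = (15.9 − 10.2)/2 = 2.85 m; q_5 = 0.82 × 1.92 × 2.85 = 4.487 m³/s
w_6 = (17.7 − 13.3)/2 = 2.2 m; q_6 = 0.53 × 1.21 × 2.2 = 1.411 m³/s
w_7 = (19.0 − 15.9)/2 = 1.55 m; q_7 = 0.37 × 0.61 × 1.55 = 0.3498 m³/s
Stations 1, 8 contribute zero (depth or velocity is 0).
Q = Σ qᵢ = 16.28 m³/s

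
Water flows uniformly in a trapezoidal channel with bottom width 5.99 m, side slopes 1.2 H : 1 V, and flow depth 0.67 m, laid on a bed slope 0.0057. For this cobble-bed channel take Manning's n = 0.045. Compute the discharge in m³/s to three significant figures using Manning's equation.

5.21 m³/s

A = (b + z·y)·y = (5.99 + 1.2×0.67)×0.67 = 4.552 m²
P = b + 2y√(1+z²) = 5.99 + 2×0.67×√(1+1.2²) = 8.083 m
R = A/P = 4.552/8.083 = 0.5631 m
Q = (1/n)·A·R^(2/3)·S^(1/2) = (1/0.045) × 4.552 × 0.5631^(2/3) × 0.0057^(1/2) = 5.208 m³/s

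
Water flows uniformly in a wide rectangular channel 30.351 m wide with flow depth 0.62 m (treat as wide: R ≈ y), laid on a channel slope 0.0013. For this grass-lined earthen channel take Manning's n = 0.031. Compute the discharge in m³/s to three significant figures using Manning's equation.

A = b·y = 30.351 × 0.62 = 18.82 m²
Wide channel: R ≈ y = 0.62 m
Q = (1/n)·A·R^(2/3)·S^(1/2) = (1/0.031) × 18.82 × 0.6200^(2/3) × 0.0013^(1/2) = 15.91 m³/s

15.9 m³/s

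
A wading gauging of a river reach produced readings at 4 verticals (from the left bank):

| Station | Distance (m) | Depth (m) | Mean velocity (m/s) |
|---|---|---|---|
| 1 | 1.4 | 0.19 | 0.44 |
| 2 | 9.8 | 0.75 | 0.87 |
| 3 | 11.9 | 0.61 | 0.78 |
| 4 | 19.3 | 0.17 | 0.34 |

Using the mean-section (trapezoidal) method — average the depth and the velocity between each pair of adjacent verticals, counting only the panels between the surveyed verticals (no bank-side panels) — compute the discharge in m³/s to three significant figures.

5.38 m³/s

Panel 1-2: Δb = 8.4 m, d̄ = (0.19+0.75)/2 = 0.47, v̄ = (0.44+0.87)/2 = 0.655 → q = 8.4×0.47×0.655 = 2.586 m³/s
Panel 2-3: Δb = 2.1 m, d̄ = (0.75+0.61)/2 = 0.68, v̄ = (0.87+0.78)/2 = 0.825 → q = 2.1×0.68×0.825 = 1.178 m³/s
Panel 3-4: Δb = 7.4 m, d̄ = (0.61+0.17)/2 = 0.39, v̄ = (0.78+0.34)/2 = 0.56 → q = 7.4×0.39×0.56 = 1.616 m³/s
Q = Σ q = 5.380 m³/s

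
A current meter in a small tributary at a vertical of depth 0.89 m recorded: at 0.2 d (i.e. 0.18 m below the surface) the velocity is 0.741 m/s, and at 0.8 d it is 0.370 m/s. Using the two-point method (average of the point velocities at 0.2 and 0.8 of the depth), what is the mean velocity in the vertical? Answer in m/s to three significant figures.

0.556 m/s

v̄ = (0.741 + 0.370) / 2 = 0.5555 m/s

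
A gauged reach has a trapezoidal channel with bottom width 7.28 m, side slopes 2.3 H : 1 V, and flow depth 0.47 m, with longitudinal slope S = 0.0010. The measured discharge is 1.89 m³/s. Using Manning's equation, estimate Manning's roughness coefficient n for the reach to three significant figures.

A = (b + z·y)·y = (7.28 + 2.3×0.47)×0.47 = 3.930 m²
P = b + 2y√(1+z²) = 7.28 + 2×0.47×√(1+2.3²) = 9.638 m
R = A/P = 3.930/9.638 = 0.4077 m
n = (1/Q)·A·R^(2/3)·S^(1/2) = (1/1.89) × 3.930 × 0.5499 × 0.03162 = 0.03615

0.0362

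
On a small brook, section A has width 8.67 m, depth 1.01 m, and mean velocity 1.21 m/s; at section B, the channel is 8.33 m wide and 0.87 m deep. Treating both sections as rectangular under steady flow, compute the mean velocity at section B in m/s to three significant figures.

Q = A₁V₁ = (8.67×1.01) × 1.21 = 10.60 m³/s
A₂ = 8.33 × 0.87 = 7.247 m²
V₂ = Q/A₂ = 10.60/7.247 = 1.462 m/s

1.46 m/s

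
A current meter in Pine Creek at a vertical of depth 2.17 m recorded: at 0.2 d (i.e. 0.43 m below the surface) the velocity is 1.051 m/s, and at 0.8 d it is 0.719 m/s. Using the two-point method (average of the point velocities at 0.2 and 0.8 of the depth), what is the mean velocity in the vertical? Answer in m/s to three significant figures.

v̄ = (1.051 + 0.719) / 2 = 0.8850 m/s

0.885 m/s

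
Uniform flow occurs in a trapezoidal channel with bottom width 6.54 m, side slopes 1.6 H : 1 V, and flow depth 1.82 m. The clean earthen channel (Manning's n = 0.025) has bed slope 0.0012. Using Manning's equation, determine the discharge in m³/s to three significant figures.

28.1 m³/s

A = (b + z·y)·y = (6.54 + 1.6×1.82)×1.82 = 17.20 m²
P = b + 2y√(1+z²) = 6.54 + 2×1.82×√(1+1.6²) = 13.41 m
R = A/P = 17.20/13.41 = 1.283 m
Q = (1/n)·A·R^(2/3)·S^(1/2) = (1/0.025) × 17.20 × 1.283^(2/3) × 0.0012^(1/2) = 28.14 m³/s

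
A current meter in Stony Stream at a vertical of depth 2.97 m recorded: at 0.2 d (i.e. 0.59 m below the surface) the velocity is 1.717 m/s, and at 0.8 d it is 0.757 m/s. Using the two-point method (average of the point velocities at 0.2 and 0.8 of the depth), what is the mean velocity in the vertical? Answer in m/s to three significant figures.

v̄ = (1.717 + 0.757) / 2 = 1.237 m/s

1.24 m/s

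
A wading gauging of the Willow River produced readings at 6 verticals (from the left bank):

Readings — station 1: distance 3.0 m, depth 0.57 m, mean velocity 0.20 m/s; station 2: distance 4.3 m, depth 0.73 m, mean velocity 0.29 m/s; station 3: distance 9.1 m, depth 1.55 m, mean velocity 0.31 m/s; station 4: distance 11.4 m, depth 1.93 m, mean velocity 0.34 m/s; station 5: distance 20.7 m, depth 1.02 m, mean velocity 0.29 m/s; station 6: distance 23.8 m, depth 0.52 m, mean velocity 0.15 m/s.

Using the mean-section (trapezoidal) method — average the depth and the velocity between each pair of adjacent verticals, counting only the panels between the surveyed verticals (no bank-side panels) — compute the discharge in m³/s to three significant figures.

8.00 m³/s

Panel 1-2: Δb = 1.3 m, d̄ = (0.57+0.73)/2 = 0.65, v̄ = (0.20+0.29)/2 = 0.245 → q = 1.3×0.65×0.245 = 0.2070 m³/s
Panel 2-3: Δb = 4.8 m, d̄ = (0.73+1.55)/2 = 1.14, v̄ = (0.29+0.31)/2 = 0.3 → q = 4.8×1.14×0.3 = 1.642 m³/s
Panel 3-4: Δb = 2.3 m, d̄ = (1.55+1.93)/2 = 1.74, v̄ = (0.31+0.34)/2 = 0.325 → q = 2.3×1.74×0.325 = 1.301 m³/s
Panel 4-5: Δb = 9.3 m, d̄ = (1.93+1.02)/2 = 1.475, v̄ = (0.34+0.29)/2 = 0.315 → q = 9.3×1.475×0.315 = 4.321 m³/s
Panel 5-6: Δb = 3.1 m, d̄ = (1.02+0.52)/2 = 0.77, v̄ = (0.29+0.15)/2 = 0.22 → q = 3.1×0.77×0.22 = 0.5251 m³/s
Q = Σ q = 7.995 m³/s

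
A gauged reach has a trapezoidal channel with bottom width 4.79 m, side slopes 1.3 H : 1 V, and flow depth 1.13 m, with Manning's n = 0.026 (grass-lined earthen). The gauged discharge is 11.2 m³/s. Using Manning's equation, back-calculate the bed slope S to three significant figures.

0.00216

A = (b + z·y)·y = (4.79 + 1.3×1.13)×1.13 = 7.073 m²
P = b + 2y√(1+z²) = 4.79 + 2×1.13×√(1+1.3²) = 8.497 m
R = A/P = 7.073/8.497 = 0.8324 m
S = (Q·n / (1·A·R^(2/3)))² = (11.2×0.026 / (1×7.073×0.8849))² = 0.002165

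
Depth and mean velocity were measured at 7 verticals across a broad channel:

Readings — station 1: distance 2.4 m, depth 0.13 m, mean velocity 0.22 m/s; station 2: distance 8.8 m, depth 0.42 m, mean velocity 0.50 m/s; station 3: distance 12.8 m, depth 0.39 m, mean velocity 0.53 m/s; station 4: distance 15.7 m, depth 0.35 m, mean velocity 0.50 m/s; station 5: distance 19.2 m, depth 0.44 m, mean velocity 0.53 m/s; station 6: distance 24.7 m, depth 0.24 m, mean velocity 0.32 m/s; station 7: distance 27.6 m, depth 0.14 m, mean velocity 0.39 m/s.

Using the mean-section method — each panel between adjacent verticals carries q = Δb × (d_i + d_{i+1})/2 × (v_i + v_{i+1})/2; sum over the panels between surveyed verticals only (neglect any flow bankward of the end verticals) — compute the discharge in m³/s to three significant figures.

Panel 1-2: Δb = 6.4 m, d̄ = (0.13+0.42)/2 = 0.275, v̄ = (0.22+0.50)/2 = 0.36 → q = 6.4×0.275×0.36 = 0.6336 m³/s
Panel 2-3: Δb = 4 m, d̄ = (0.42+0.39)/2 = 0.405, v̄ = (0.50+0.53)/2 = 0.515 → q = 4×0.405×0.515 = 0.8343 m³/s
Panel 3-4: Δb = 2.9 m, d̄ = (0.39+0.35)/2 = 0.37, v̄ = (0.53+0.50)/2 = 0.515 → q = 2.9×0.37×0.515 = 0.5526 m³/s
Panel 4-5: Δb = 3.5 m, d̄ = (0.35+0.44)/2 = 0.395, v̄ = (0.50+0.53)/2 = 0.515 → q = 3.5×0.395×0.515 = 0.7120 m³/s
Panel 5-6: Δb = 5.5 m, d̄ = (0.44+0.24)/2 = 0.34, v̄ = (0.53+0.32)/2 = 0.425 → q = 5.5×0.34×0.425 = 0.7948 m³/s
Panel 6-7: Δb = 2.9 m, d̄ = (0.24+0.14)/2 = 0.19, v̄ = (0.32+0.39)/2 = 0.355 → q = 2.9×0.19×0.355 = 0.1956 m³/s
Q = Σ q = 3.723 m³/s

3.72 m³/s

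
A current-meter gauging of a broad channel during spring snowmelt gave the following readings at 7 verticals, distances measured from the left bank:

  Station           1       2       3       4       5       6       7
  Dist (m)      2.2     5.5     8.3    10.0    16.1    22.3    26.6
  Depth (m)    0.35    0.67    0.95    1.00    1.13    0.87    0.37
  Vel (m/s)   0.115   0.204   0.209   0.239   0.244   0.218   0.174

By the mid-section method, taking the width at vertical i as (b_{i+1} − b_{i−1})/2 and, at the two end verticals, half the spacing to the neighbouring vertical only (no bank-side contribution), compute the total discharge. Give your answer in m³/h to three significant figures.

w_1 = (5.5 − 2.2)/2 = 1.65 m; q_1 = 0.115 × 0.35 × 1.65 = 0.06641 m³/s
w_2 = (8.3 − 2.2)/2 = 3.05 m; q_2 = 0.204 × 0.67 × 3.05 = 0.4169 m³/s
w_3 = (10.0 − 5.5)/2 = 2.25 m; q_3 = 0.209 × 0.95 × 2.25 = 0.4467 m³/s
w_4 = (16.1 − 8.3)/2 = 3.9 m; q_4 = 0.239 × 1.00 × 3.9 = 0.9321 m³/s
w_5 = (22.3 − 10.0)/2 = 6.15 m; q_5 = 0.244 × 1.13 × 6.15 = 1.696 m³/s
w_6 = (26.6 − 16.1)/2 = 5.25 m; q_6 = 0.218 × 0.87 × 5.25 = 0.9957 m³/s
w_7 = (26.6 − 22.3)/2 = 2.15 m; q_7 = 0.174 × 0.37 × 2.15 = 0.1384 m³/s
Q = Σ qᵢ = 4.692 m³/s
= 4.692 × 3600 = 16890 m³/h

16900 m³/h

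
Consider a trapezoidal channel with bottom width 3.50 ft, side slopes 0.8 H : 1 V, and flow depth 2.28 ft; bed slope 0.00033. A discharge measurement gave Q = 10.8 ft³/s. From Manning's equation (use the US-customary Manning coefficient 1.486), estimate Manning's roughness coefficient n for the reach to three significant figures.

A = (b + z·y)·y = (3.50 + 0.8×2.28)×2.28 = 12.14 ft²
P = b + 2y√(1+z²) = 3.50 + 2×2.28×√(1+0.8²) = 9.340 ft
R = A/P = 12.14/9.340 = 1.300 ft
n = (1.486/Q)·A·R^(2/3)·S^(1/2) = (1.486/10.8) × 12.14 × 1.191 × 0.01817 = 0.03613

0.0361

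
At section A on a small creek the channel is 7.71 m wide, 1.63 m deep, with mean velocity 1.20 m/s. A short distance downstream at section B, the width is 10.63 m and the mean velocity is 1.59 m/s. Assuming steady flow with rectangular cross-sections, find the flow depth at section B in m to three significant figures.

Q = A₁V₁ = (7.71×1.63) × 1.20 = 15.08 m³/s
d₂ = Q/(b₂ V₂) = 15.08/(10.63×1.59) = 0.8923 m

0.892 m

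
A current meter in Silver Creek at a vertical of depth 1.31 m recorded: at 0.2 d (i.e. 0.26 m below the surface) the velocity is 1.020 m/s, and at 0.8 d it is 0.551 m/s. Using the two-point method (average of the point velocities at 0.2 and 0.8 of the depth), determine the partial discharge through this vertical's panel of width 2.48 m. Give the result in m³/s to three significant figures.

v̄ = (1.020 + 0.551) / 2 = 0.7855 m/s
q = v̄ × d × w = 0.7855 × 1.31 × 2.48 = 2.552 m³/s

2.55 m³/s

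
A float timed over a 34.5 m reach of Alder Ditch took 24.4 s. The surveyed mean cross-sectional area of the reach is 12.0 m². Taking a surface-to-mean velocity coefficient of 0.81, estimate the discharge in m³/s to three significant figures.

v_surface = L / t̄ = 34.5 / 24.4 = 1.414 m/s
v_mean = 0.81 × 1.414 = 1.145 m/s
Q = A × v_mean = 12.0 × 1.145 = 13.74 m³/s

13.7 m³/s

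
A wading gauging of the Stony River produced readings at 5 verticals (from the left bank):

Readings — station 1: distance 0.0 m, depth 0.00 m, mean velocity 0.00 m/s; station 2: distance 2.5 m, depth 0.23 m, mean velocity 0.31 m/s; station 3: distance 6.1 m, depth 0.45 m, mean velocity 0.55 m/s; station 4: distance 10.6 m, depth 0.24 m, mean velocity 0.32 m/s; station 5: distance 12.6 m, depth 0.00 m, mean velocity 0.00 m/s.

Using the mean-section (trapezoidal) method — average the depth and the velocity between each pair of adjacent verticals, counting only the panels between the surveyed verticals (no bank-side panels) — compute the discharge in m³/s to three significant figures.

Panel 1-2: Δb = 2.5 m, d̄ = (0.00+0.23)/2 = 0.115, v̄ = (0.00+0.31)/2 = 0.155 → q = 2.5×0.115×0.155 = 0.04456 m³/s
Panel 2-3: Δb = 3.6 m, d̄ = (0.23+0.45)/2 = 0.34, v̄ = (0.31+0.55)/2 = 0.43 → q = 3.6×0.34×0.43 = 0.5263 m³/s
Panel 3-4: Δb = 4.5 m, d̄ = (0.45+0.24)/2 = 0.345, v̄ = (0.55+0.32)/2 = 0.435 → q = 4.5×0.345×0.435 = 0.6753 m³/s
Panel 4-5: Δb = 2 m, d̄ = (0.24+0.00)/2 = 0.12, v̄ = (0.32+0.00)/2 = 0.16 → q = 2×0.12×0.16 = 0.03840 m³/s
Q = Σ q = 1.285 m³/s

1.28 m³/s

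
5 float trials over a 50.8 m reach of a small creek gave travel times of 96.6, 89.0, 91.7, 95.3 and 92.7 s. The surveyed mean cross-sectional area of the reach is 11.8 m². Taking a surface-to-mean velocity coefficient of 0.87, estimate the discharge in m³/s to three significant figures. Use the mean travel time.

5.60 m³/s

t̄ = (96.6 + 89.0 + 91.7 + 95.3 + 92.7) / 5 = 93.06 s
v_surface = L / t̄ = 50.8 / 93.06 = 0.5459 m/s
v_mean = 0.87 × 0.5459 = 0.4749 m/s
Q = A × v_mean = 11.8 × 0.4749 = 5.604 m³/s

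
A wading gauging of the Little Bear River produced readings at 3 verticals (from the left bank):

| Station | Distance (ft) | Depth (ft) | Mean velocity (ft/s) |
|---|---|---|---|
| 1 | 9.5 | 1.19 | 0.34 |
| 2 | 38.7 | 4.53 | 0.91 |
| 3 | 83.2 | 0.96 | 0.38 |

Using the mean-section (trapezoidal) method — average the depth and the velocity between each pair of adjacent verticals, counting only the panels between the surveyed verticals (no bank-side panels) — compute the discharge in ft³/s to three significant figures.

131 ft³/s

Panel 1-2: Δb = 29.2 ft, d̄ = (1.19+4.53)/2 = 2.86, v̄ = (0.34+0.91)/2 = 0.625 → q = 29.2×2.86×0.625 = 52.20 ft³/s
Panel 2-3: Δb = 44.5 ft, d̄ = (4.53+0.96)/2 = 2.745, v̄ = (0.91+0.38)/2 = 0.645 → q = 44.5×2.745×0.645 = 78.79 ft³/s
Q = Σ q = 131.0 ft³/s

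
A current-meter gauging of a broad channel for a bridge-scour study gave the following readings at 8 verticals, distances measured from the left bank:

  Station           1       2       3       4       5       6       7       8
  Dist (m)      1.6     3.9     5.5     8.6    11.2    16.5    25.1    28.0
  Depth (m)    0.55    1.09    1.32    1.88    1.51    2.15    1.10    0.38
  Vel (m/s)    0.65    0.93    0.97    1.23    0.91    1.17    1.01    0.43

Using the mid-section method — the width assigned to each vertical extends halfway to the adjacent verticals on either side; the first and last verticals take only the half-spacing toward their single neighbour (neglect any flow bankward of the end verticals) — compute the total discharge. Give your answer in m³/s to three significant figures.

w_1 = (3.9 − 1.6)/2 = 1.15 m; q_1 = 0.65 × 0.55 × 1.15 = 0.4111 m³/s
w_2 = (5.5 − 1.6)/2 = 1.95 m; q_2 = 0.93 × 1.09 × 1.95 = 1.977 m³/s
w_3 = (8.6 − 3.9)/2 = 2.35 m; q_3 = 0.97 × 1.32 × 2.35 = 3.009 m³/s
w_4 = (11.2 − 5.5)/2 = 2.85 m; q_4 = 1.23 × 1.88 × 2.85 = 6.590 m³/s
w_5 = (16.5 − 8.6)/2 = 3.95 m; q_5 = 0.91 × 1.51 × 3.95 = 5.428 m³/s
w_6 = (25.1 − 11.2)/2 = 6.95 m; q_6 = 1.17 × 2.15 × 6.95 = 17.48 m³/s
w_7 = (28.0 − 16.5)/2 = 5.75 m; q_7 = 1.01 × 1.10 × 5.75 = 6.388 m³/s
w_8 = (28.0 − 25.1)/2 = 1.45 m; q_8 = 0.43 × 0.38 × 1.45 = 0.2369 m³/s
Q = Σ qᵢ = 41.52 m³/s

41.5 m³/s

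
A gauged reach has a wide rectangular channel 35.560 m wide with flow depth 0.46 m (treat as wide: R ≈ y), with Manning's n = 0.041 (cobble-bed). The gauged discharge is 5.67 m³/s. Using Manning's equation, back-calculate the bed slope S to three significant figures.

0.000569

A = b·y = 35.560 × 0.46 = 16.36 m²
Wide channel: R ≈ y = 0.46 m
S = (Q·n / (1·A·R^(2/3)))² = (5.67×0.041 / (1×16.36×0.5959))² = 0.0005688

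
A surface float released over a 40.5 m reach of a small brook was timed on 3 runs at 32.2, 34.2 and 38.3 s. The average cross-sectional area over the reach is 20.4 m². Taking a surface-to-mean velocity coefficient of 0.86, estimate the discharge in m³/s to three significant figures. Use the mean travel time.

t̄ = (32.2 + 34.2 + 38.3) / 3 = 34.9 s
v_surface = L / t̄ = 40.5 / 34.9 = 1.160 m/s
v_mean = 0.86 × 1.160 = 0.9980 m/s
Q = A × v_mean = 20.4 × 0.9980 = 20.36 m³/s

20.4 m³/s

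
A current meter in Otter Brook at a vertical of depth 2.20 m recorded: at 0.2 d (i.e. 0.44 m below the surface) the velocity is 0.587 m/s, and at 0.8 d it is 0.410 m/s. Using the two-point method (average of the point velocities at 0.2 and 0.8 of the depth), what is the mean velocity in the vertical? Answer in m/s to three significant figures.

v̄ = (0.587 + 0.410) / 2 = 0.4985 m/s

0.499 m/s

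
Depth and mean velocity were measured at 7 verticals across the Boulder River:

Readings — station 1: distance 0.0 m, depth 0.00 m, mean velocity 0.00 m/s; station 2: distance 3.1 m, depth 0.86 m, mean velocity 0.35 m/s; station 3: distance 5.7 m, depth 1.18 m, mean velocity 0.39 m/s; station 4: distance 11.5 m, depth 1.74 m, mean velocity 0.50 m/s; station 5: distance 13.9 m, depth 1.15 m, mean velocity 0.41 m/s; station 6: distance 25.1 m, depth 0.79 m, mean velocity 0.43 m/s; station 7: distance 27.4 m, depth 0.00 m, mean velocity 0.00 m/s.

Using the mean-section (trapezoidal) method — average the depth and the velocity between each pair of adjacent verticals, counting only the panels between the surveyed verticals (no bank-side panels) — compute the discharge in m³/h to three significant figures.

Panel 1-2: Δb = 3.1 m, d̄ = (0.00+0.86)/2 = 0.43, v̄ = (0.00+0.35)/2 = 0.175 → q = 3.1×0.43×0.175 = 0.2333 m³/s
Panel 2-3: Δb = 2.6 m, d̄ = (0.86+1.18)/2 = 1.02, v̄ = (0.35+0.39)/2 = 0.37 → q = 2.6×1.02×0.37 = 0.9812 m³/s
Panel 3-4: Δb = 5.8 m, d̄ = (1.18+1.74)/2 = 1.46, v̄ = (0.39+0.50)/2 = 0.445 → q = 5.8×1.46×0.445 = 3.768 m³/s
Panel 4-5: Δb = 2.4 m, d̄ = (1.74+1.15)/2 = 1.445, v̄ = (0.50+0.41)/2 = 0.455 → q = 2.4×1.445×0.455 = 1.578 m³/s
Panel 5-6: Δb = 11.2 m, d̄ = (1.15+0.79)/2 = 0.97, v̄ = (0.41+0.43)/2 = 0.42 → q = 11.2×0.97×0.42 = 4.563 m³/s
Panel 6-7: Δb = 2.3 m, d̄ = (0.79+0.00)/2 = 0.395, v̄ = (0.43+0.00)/2 = 0.215 → q = 2.3×0.395×0.215 = 0.1953 m³/s
Q = Σ q = 11.32 m³/s
= 11.32 × 3600 = 40750 m³/h

40700 m³/h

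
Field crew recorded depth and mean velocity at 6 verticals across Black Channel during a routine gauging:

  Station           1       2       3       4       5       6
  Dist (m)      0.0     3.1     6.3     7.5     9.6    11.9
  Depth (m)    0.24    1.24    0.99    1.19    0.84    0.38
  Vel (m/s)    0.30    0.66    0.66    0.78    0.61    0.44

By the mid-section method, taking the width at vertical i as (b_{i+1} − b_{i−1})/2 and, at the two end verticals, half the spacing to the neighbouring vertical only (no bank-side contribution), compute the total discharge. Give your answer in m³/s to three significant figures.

w_1 = (3.1 − 0.0)/2 = 1.55 m; q_1 = 0.30 × 0.24 × 1.55 = 0.1116 m³/s
w_2 = (6.3 − 0.0)/2 = 3.15 m; q_2 = 0.66 × 1.24 × 3.15 = 2.578 m³/s
w_3 = (7.5 − 3.1)/2 = 2.2 m; q_3 = 0.66 × 0.99 × 2.2 = 1.437 m³/s
w_4 = (9.6 − 6.3)/2 = 1.65 m; q_4 = 0.78 × 1.19 × 1.65 = 1.532 m³/s
w_5 = (11.9 − 7.5)/2 = 2.2 m; q_5 = 0.61 × 0.84 × 2.2 = 1.127 m³/s
w_6 = (11.9 − 9.6)/2 = 1.15 m; q_6 = 0.44 × 0.38 × 1.15 = 0.1923 m³/s
Q = Σ qᵢ = 6.978 m³/s

6.98 m³/s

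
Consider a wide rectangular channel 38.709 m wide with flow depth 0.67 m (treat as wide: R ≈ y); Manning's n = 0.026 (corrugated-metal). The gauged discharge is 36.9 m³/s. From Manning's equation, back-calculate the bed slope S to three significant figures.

A = b·y = 38.709 × 0.67 = 25.94 m²
Wide channel: R ≈ y = 0.67 m
S = (Q·n / (1·A·R^(2/3)))² = (36.9×0.026 / (1×25.94×0.7657))² = 0.002334

0.00233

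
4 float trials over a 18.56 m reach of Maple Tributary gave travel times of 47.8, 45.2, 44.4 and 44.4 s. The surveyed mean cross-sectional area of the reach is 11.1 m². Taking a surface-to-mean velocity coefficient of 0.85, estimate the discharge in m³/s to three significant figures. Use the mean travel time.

t̄ = (47.8 + 45.2 + 44.4 + 44.4) / 4 = 45.45 s
v_surface = L / t̄ = 18.56 / 45.45 = 0.4084 m/s
v_mean = 0.85 × 0.4084 = 0.3471 m/s
Q = A × v_mean = 11.1 × 0.3471 = 3.853 m³/s

3.85 m³/s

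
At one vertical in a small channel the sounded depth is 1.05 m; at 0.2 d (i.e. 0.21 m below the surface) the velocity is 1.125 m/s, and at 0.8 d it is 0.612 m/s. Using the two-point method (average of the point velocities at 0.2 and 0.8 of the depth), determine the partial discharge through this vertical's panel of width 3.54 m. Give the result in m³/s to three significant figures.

3.23 m³/s

v̄ = (1.125 + 0.612) / 2 = 0.8685 m/s
q = v̄ × d × w = 0.8685 × 1.05 × 3.54 = 3.228 m³/s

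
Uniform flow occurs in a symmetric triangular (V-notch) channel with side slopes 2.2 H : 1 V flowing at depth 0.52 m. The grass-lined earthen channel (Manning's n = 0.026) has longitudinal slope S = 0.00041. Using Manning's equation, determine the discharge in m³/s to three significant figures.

A = z·y² = 2.2×0.52² = 0.5949 m²
P = 2y√(1+z²) = 2×0.52×√(1+2.2²) = 2.513 m
R = A/P = 0.5949/2.513 = 0.2367 m
Q = (1/n)·A·R^(2/3)·S^(1/2) = (1/0.026) × 0.5949 × 0.2367^(2/3) × 0.00041^(1/2) = 0.1773 m³/s

0.177 m³/s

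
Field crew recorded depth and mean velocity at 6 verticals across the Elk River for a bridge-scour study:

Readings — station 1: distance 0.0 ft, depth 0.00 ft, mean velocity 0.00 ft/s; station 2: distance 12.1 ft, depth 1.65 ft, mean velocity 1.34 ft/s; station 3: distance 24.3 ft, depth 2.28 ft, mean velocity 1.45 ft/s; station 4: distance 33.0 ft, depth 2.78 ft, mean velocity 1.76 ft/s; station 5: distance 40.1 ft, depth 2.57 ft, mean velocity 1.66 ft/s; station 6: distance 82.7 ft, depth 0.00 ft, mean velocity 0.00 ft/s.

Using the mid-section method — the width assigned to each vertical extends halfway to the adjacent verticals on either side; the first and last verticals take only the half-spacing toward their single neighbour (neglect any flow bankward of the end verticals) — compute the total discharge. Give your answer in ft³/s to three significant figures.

206 ft³/s

w_2 = (24.3 − 0.0)/2 = 12.15 ft; q_2 = 1.34 × 1.65 × 12.15 = 26.86 ft³/s
w_3 = (33.0 − 12.1)/2 = 10.45 ft; q_3 = 1.45 × 2.28 × 10.45 = 34.55 ft³/s
w_4 = (40.1 − 24.3)/2 = 7.9 ft; q_4 = 1.76 × 2.78 × 7.9 = 38.65 ft³/s
w_5 = (82.7 − 33.0)/2 = 24.85 ft; q_5 = 1.66 × 2.57 × 24.85 = 106.0 ft³/s
Stations 1, 6 contribute zero (depth or velocity is 0).
Q = Σ qᵢ = 206.1 ft³/s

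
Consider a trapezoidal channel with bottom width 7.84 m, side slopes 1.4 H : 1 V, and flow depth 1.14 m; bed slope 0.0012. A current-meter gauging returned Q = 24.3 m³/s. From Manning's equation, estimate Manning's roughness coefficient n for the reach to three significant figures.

0.0144

A = (b + z·y)·y = (7.84 + 1.4×1.14)×1.14 = 10.76 m²
P = b + 2y√(1+z²) = 7.84 + 2×1.14×√(1+1.4²) = 11.76 m
R = A/P = 10.76/11.76 = 0.9145 m
n = (1/Q)·A·R^(2/3)·S^(1/2) = (1/24.3) × 10.76 × 0.9422 × 0.03464 = 0.01445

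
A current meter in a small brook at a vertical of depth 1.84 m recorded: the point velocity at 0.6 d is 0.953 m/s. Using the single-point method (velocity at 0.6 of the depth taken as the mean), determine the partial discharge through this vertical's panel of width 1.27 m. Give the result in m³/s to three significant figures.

2.23 m³/s

v̄ = v₀.₆ = 0.953 m/s
q = v̄ × d × w = 0.9530 × 1.84 × 1.27 = 2.227 m³/s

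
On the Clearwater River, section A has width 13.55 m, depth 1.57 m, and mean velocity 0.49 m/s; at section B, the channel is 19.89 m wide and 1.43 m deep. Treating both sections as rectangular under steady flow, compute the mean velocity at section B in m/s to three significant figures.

Q = A₁V₁ = (13.55×1.57) × 0.49 = 10.42 m³/s
A₂ = 19.89 × 1.43 = 28.44 m²
V₂ = Q/A₂ = 10.42/28.44 = 0.3665 m/s

0.366 m/s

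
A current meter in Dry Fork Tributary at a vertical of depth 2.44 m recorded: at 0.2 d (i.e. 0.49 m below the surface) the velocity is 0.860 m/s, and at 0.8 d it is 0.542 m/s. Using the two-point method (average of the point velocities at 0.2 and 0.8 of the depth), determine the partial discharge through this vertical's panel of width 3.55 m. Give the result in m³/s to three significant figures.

6.07 m³/s

v̄ = (0.860 + 0.542) / 2 = 0.7010 m/s
q = v̄ × d × w = 0.7010 × 2.44 × 3.55 = 6.072 m³/s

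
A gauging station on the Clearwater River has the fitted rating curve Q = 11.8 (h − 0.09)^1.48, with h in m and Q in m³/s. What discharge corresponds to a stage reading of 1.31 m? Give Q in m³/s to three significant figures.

Q = 11.8 × (1.31 − 0.09)^1.48 = 11.8 × 1.22^1.48 = 15.84 m³/s

15.8 m³/s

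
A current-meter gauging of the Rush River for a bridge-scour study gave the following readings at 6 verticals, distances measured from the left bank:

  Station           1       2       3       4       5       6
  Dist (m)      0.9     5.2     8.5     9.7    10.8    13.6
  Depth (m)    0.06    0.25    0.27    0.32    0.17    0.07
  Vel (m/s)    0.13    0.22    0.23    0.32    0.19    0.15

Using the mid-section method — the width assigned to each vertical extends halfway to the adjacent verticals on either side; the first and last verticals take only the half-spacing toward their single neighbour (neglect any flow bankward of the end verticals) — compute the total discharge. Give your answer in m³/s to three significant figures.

0.561 m³/s

w_1 = (5.2 − 0.9)/2 = 2.15 m; q_1 = 0.13 × 0.06 × 2.15 = 0.01677 m³/s
w_2 = (8.5 − 0.9)/2 = 3.8 m; q_2 = 0.22 × 0.25 × 3.8 = 0.2090 m³/s
w_3 = (9.7 − 5.2)/2 = 2.25 m; q_3 = 0.23 × 0.27 × 2.25 = 0.1397 m³/s
w_4 = (10.8 − 8.5)/2 = 1.15 m; q_4 = 0.32 × 0.32 × 1.15 = 0.1178 m³/s
w_5 = (13.6 − 9.7)/2 = 1.95 m; q_5 = 0.19 × 0.17 × 1.95 = 0.06299 m³/s
w_6 = (13.6 − 10.8)/2 = 1.4 m; q_6 = 0.15 × 0.07 × 1.4 = 0.01470 m³/s
Q = Σ qᵢ = 0.5609 m³/s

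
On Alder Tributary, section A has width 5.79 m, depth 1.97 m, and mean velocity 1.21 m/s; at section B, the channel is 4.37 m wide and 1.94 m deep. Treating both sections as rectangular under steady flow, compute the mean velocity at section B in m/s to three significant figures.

1.63 m/s

Q = A₁V₁ = (5.79×1.97) × 1.21 = 13.80 m³/s
A₂ = 4.37 × 1.94 = 8.478 m²
V₂ = Q/A₂ = 13.80/8.478 = 1.628 m/s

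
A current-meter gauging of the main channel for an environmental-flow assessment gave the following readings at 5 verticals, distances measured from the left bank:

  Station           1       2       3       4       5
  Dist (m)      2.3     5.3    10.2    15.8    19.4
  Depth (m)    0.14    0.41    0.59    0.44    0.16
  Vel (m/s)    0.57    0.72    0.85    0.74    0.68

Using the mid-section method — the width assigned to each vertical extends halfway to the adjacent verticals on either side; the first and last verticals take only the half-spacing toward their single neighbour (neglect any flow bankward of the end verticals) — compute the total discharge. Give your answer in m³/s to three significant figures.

5.61 m³/s

w_1 = (5.3 − 2.3)/2 = 1.5 m; q_1 = 0.57 × 0.14 × 1.5 = 0.1197 m³/s
w_2 = (10.2 − 2.3)/2 = 3.95 m; q_2 = 0.72 × 0.41 × 3.95 = 1.166 m³/s
w_3 = (15.8 − 5.3)/2 = 5.25 m; q_3 = 0.85 × 0.59 × 5.25 = 2.633 m³/s
w_4 = (19.4 − 10.2)/2 = 4.6 m; q_4 = 0.74 × 0.44 × 4.6 = 1.498 m³/s
w_5 = (19.4 − 15.8)/2 = 1.8 m; q_5 = 0.68 × 0.16 × 1.8 = 0.1958 m³/s
Q = Σ qᵢ = 5.612 m³/s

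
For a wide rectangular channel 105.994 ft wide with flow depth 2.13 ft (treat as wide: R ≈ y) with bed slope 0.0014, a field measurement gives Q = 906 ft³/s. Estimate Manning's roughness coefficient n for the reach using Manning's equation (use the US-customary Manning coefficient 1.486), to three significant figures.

A = b·y = 105.994 × 2.13 = 225.8 ft²
Wide channel: R ≈ y = 2.13 ft
n = (1.486/Q)·A·R^(2/3)·S^(1/2) = (1.486/906) × 225.8 × 1.655 × 0.03742 = 0.02294

0.0229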